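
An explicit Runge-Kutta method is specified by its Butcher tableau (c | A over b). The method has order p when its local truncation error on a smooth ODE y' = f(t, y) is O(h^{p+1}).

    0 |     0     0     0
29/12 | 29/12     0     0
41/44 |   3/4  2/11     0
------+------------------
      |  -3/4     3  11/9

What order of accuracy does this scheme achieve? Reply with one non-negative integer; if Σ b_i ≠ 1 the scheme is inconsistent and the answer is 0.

0

b = (-3/4, 3, 11/9)
c = (0, 29/12, 41/44)
Ac = (0, 0, 29/66)
Σ b_i: (-3/4)·1 + 3·1 + 11/9·1 = 125/36 ≠ 1 ⇒ order 0.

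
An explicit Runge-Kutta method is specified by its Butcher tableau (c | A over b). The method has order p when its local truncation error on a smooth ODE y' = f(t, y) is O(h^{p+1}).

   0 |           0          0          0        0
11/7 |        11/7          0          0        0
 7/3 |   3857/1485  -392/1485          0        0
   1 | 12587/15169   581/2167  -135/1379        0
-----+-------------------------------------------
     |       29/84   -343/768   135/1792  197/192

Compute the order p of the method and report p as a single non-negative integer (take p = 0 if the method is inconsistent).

b = (29/84, -343/768, 135/1792, 197/192)
c = (0, 11/7, 7/3, 1)
Ac = (0, 0, -56/135, 38/197)
Σ b_i: 29/84·1 + (-343/768)·1 + 135/1792·1 + 197/192·1 = 1 ✓
b·c: (-343/768)·11/7 + 135/1792·7/3 + 197/192·1 = 1/2 ✓
b·c²: (-343/768)·121/49 + 135/1792·49/9 + 197/192·1 = 1/3 ✓
b·Ac: 135/1792·(-56/135) + 197/192·38/197 = 1/6 ✓
b·c³: (-343/768)·1331/343 + 135/1792·343/27 + 197/192·1 = 1/4 ✓
b·(c∘Ac): 135/1792·(-392/405) + 197/192·38/197 = 1/8 ✓
b·Ac²: 135/1792·(-88/135) + 197/192·178/1379 = 1/12 ✓
b·A²c: 197/192·8/197 = 1/24 ✓; 4 stages ⇒ order 4.

4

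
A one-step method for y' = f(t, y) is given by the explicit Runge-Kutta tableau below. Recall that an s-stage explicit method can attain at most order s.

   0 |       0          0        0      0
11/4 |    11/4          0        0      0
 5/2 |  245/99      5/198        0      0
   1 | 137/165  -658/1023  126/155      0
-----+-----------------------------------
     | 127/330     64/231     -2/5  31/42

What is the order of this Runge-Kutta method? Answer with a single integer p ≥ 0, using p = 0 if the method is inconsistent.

b = (127/330, 64/231, -2/5, 31/42)
c = (0, 11/4, 5/2, 1)
Ac = (0, 0, 5/72, 49/186)
Σ b_i: 127/330·1 + 64/231·1 + (-2/5)·1 + 31/42·1 = 1 ✓
b·c: 64/231·11/4 + (-2/5)·5/2 + 31/42·1 = 1/2 ✓
b·c²: 64/231·121/16 + (-2/5)·25/4 + 31/42·1 = 1/3 ✓
b·Ac: (-2/5)·5/72 + 31/42·49/186 = 1/6 ✓
b·c³: 64/231·1331/64 + (-2/5)·125/8 + 31/42·1 = 1/4 ✓
b·(c∘Ac): (-2/5)·25/144 + 31/42·49/186 = 1/8 ✓
b·Ac²: (-2/5)·55/288 + 31/42·161/744 = 1/12 ✓
b·A²c: 31/42·7/124 = 1/24 ✓; 4 stages ⇒ order 4.

4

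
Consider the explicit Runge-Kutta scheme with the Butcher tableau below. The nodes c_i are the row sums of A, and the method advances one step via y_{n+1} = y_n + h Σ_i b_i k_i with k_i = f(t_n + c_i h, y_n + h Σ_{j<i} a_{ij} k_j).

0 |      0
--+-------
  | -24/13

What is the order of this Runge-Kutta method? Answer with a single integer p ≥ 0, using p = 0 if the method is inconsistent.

b = (-24/13)
c = (0)
Σ b_i: (-24/13)·1 = -24/13 ≠ 1 ⇒ order 0.

0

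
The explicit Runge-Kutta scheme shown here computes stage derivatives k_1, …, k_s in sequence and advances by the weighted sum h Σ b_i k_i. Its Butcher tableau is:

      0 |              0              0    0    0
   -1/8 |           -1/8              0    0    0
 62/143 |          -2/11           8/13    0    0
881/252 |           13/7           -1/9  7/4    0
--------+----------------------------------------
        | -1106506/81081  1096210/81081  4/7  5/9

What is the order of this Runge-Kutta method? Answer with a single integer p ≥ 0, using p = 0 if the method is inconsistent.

b = (-1106506/81081, 1096210/81081, 4/7, 5/9)
c = (0, -1/8, 62/143, 881/252)
Ac = (0, 0, -1/13, 7955/10296)
Σ b_i: (-1106506/81081)·1 + 1096210/81081·1 + 4/7·1 + 5/9·1 = 1 ✓
b·c: 1096210/81081·(-1/8) + 4/7·62/143 + 5/9·881/252 = 1/2 ✓
b·c²: 1096210/81081·1/64 + 4/7·3844/20449 + 5/9·776161/63504 = 166165880131/23374679328 ≠ 1/3 ⇒ order 2.
b·Ac: 4/7·(-1/13) + 5/9·7955/10296 = 249913/648648 ≠ 1/6

2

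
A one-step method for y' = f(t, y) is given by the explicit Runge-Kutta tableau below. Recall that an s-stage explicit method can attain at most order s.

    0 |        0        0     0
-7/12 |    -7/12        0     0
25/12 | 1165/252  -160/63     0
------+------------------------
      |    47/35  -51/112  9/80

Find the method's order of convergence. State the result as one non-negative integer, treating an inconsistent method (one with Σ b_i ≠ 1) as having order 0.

3

b = (47/35, -51/112, 9/80)
c = (0, -7/12, 25/12)
Ac = (0, 0, 40/27)
Σ b_i: 47/35·1 + (-51/112)·1 + 9/80·1 = 1 ✓
b·c: (-51/112)·(-7/12) + 9/80·25/12 = 1/2 ✓
b·c²: (-51/112)·49/144 + 9/80·625/144 = 1/3 ✓
b·Ac: 9/80·40/27 = 1/6 ✓; 3 stages ⇒ order 3.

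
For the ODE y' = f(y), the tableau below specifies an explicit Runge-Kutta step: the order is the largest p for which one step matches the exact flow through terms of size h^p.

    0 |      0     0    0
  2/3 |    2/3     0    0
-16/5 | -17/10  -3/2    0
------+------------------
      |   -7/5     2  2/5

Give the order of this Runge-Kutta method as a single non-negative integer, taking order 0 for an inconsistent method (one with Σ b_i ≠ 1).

b = (-7/5, 2, 2/5)
c = (0, 2/3, -16/5)
Ac = (0, 0, -1)
Σ b_i: (-7/5)·1 + 2·1 + 2/5·1 = 1 ✓
b·c: 2·2/3 + 2/5·(-16/5) = 4/75 ≠ 1/2 ⇒ order 1.

1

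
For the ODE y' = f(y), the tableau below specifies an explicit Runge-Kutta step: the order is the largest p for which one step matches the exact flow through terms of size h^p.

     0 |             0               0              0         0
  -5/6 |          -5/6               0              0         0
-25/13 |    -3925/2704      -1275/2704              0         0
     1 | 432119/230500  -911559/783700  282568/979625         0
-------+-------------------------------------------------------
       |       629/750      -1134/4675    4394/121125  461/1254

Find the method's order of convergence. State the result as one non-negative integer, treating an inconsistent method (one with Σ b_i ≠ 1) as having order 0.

4

b = (629/750, -1134/4675, 4394/121125, 461/1254)
c = (0, -5/6, -25/13, 1)
Ac = (0, 0, 2125/5408, 1529/3688)
Σ b_i: 629/750·1 + (-1134/4675)·1 + 4394/121125·1 + 461/1254·1 = 1 ✓
b·c: (-1134/4675)·(-5/6) + 4394/121125·(-25/13) + 461/1254·1 = 1/2 ✓
b·c²: (-1134/4675)·25/36 + 4394/121125·625/169 + 461/1254·1 = 1/3 ✓
b·Ac: 4394/121125·2125/5408 + 461/1254·1529/3688 = 1/6 ✓
b·c³: (-1134/4675)·(-125/216) + 4394/121125·(-15625/2197) + 461/1254·1 = 1/4 ✓
b·(c∘Ac): 4394/121125·(-53125/70304) + 461/1254·1529/3688 = 1/8 ✓
b·Ac²: 4394/121125·(-10625/32448) + 461/1254·5731/22128 = 1/12 ✓
b·A²c: 461/1254·209/1844 = 1/24 ✓; 4 stages ⇒ order 4.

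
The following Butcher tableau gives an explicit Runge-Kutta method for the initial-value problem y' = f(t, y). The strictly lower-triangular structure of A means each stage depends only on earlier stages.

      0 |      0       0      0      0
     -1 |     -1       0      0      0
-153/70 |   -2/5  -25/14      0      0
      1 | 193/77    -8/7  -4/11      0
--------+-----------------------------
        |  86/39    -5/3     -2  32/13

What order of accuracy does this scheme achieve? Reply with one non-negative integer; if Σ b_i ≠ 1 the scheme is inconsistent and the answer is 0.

1

b = (86/39, -5/3, -2, 32/13)
c = (0, -1, -153/70, 1)
Ac = (0, 0, 25/14, 746/385)
Σ b_i: 86/39·1 + (-5/3)·1 + (-2)·1 + 32/13·1 = 1 ✓
b·c: (-5/3)·(-1) + (-2)·(-153/70) + 32/13·1 = 11602/1365 ≠ 1/2 ⇒ order 1.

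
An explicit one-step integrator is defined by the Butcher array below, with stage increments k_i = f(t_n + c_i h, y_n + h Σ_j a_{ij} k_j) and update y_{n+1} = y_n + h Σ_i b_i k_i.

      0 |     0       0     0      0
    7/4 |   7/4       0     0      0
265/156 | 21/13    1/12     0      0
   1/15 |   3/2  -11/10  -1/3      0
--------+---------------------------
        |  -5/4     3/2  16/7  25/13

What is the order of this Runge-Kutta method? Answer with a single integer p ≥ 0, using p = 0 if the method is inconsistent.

b = (-5/4, 3/2, 16/7, 25/13)
c = (0, 7/4, 265/156, 1/15)
Ac = (0, 0, 7/48, -11659/4680)
Σ b_i: (-5/4)·1 + 3/2·1 + 16/7·1 + 25/13·1 = 1623/364 ≠ 1 ⇒ order 0.

0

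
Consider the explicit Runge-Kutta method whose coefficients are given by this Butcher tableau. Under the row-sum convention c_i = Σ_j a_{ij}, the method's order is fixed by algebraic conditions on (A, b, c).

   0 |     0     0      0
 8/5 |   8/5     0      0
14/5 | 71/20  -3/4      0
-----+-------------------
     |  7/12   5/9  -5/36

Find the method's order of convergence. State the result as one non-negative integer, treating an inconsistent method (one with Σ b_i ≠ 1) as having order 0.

b = (7/12, 5/9, -5/36)
c = (0, 8/5, 14/5)
Ac = (0, 0, -6/5)
Σ b_i: 7/12·1 + 5/9·1 + (-5/36)·1 = 1 ✓
b·c: 5/9·8/5 + (-5/36)·14/5 = 1/2 ✓
b·c²: 5/9·64/25 + (-5/36)·196/25 = 1/3 ✓
b·Ac: (-5/36)·(-6/5) = 1/6 ✓; 3 stages ⇒ order 3.

3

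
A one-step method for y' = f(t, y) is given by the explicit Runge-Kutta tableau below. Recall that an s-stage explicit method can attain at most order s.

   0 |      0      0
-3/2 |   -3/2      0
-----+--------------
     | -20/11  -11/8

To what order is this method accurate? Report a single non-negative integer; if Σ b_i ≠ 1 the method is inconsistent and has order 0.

0

b = (-20/11, -11/8)
c = (0, -3/2)
Σ b_i: (-20/11)·1 + (-11/8)·1 = -281/88 ≠ 1 ⇒ order 0.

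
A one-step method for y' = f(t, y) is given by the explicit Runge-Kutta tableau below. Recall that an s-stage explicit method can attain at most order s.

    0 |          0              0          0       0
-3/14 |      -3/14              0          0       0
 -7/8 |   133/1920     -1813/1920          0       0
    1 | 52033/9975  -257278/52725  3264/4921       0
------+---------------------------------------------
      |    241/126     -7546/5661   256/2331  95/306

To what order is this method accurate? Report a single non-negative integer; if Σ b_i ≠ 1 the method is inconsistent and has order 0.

b = (241/126, -7546/5661, 256/2331, 95/306)
c = (0, -3/14, -7/8, 1)
Ac = (0, 0, 259/1280, 221/475)
Σ b_i: 241/126·1 + (-7546/5661)·1 + 256/2331·1 + 95/306·1 = 1 ✓
b·c: (-7546/5661)·(-3/14) + 256/2331·(-7/8) + 95/306·1 = 1/2 ✓
b·c²: (-7546/5661)·9/196 + 256/2331·49/64 + 95/306·1 = 1/3 ✓
b·Ac: 256/2331·259/1280 + 95/306·221/475 = 1/6 ✓
b·c³: (-7546/5661)·(-27/2744) + 256/2331·(-343/512) + 95/306·1 = 1/4 ✓
b·(c∘Ac): 256/2331·(-1813/10240) + 95/306·221/475 = 1/8 ✓
b·Ac²: 256/2331·(-111/2560) + 95/306·1887/6650 = 1/12 ✓
b·A²c: 95/306·51/380 = 1/24 ✓; 4 stages ⇒ order 4.

4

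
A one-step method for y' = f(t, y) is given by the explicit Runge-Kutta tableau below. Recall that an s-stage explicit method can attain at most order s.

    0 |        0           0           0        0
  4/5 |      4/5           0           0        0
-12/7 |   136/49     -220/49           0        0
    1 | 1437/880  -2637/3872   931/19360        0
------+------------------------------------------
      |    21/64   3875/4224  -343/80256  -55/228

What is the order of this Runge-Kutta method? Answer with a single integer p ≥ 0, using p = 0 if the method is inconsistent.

4

b = (21/64, 3875/4224, -343/80256, -55/228)
c = (0, 4/5, -12/7, 1)
Ac = (0, 0, -176/49, -69/110)
Σ b_i: 21/64·1 + 3875/4224·1 + (-343/80256)·1 + (-55/228)·1 = 1 ✓
b·c: 3875/4224·4/5 + (-343/80256)·(-12/7) + (-55/228)·1 = 1/2 ✓
b·c²: 3875/4224·16/25 + (-343/80256)·144/49 + (-55/228)·1 = 1/3 ✓
b·Ac: (-343/80256)·(-176/49) + (-55/228)·(-69/110) = 1/6 ✓
b·c³: 3875/4224·64/125 + (-343/80256)·(-1728/343) + (-55/228)·1 = 1/4 ✓
b·(c∘Ac): (-343/80256)·2112/343 + (-55/228)·(-69/110) = 1/8 ✓
b·Ac²: (-343/80256)·(-704/245) + (-55/228)·(-81/275) = 1/12 ✓
b·A²c: (-55/228)·(-19/110) = 1/24 ✓; 4 stages ⇒ order 4.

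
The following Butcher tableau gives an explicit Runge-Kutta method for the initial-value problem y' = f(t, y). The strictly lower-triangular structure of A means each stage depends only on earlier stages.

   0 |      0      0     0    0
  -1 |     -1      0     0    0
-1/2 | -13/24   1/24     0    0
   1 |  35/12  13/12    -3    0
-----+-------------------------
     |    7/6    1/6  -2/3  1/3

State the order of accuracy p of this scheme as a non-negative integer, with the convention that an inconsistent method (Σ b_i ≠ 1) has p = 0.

4

b = (7/6, 1/6, -2/3, 1/3)
c = (0, -1, -1/2, 1)
Ac = (0, 0, -1/24, 5/12)
Σ b_i: 7/6·1 + 1/6·1 + (-2/3)·1 + 1/3·1 = 1 ✓
b·c: 1/6·(-1) + (-2/3)·(-1/2) + 1/3·1 = 1/2 ✓
b·c²: 1/6·1 + (-2/3)·1/4 + 1/3·1 = 1/3 ✓
b·Ac: (-2/3)·(-1/24) + 1/3·5/12 = 1/6 ✓
b·c³: 1/6·(-1) + (-2/3)·(-1/8) + 1/3·1 = 1/4 ✓
b·(c∘Ac): (-2/3)·1/48 + 1/3·5/12 = 1/8 ✓
b·Ac²: (-2/3)·1/24 + 1/3·1/3 = 1/12 ✓
b·A²c: 1/3·1/8 = 1/24 ✓; 4 stages ⇒ order 4.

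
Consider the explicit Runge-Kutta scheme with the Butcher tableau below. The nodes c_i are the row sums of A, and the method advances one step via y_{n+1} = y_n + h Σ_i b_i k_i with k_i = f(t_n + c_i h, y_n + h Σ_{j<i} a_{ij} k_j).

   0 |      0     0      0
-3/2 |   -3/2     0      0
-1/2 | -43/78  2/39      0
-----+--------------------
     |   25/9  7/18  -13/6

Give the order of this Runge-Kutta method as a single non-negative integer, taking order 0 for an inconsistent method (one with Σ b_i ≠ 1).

3

b = (25/9, 7/18, -13/6)
c = (0, -3/2, -1/2)
Ac = (0, 0, -1/13)
Σ b_i: 25/9·1 + 7/18·1 + (-13/6)·1 = 1 ✓
b·c: 7/18·(-3/2) + (-13/6)·(-1/2) = 1/2 ✓
b·c²: 7/18·9/4 + (-13/6)·1/4 = 1/3 ✓
b·Ac: (-13/6)·(-1/13) = 1/6 ✓; 3 stages ⇒ order 3.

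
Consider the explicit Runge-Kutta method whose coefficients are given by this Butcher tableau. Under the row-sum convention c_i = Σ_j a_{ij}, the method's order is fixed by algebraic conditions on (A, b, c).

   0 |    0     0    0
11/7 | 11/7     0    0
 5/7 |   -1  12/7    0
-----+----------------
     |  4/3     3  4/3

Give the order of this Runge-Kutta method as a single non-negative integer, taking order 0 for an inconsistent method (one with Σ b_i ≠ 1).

b = (4/3, 3, 4/3)
c = (0, 11/7, 5/7)
Ac = (0, 0, 132/49)
Σ b_i: 4/3·1 + 3·1 + 4/3·1 = 17/3 ≠ 1 ⇒ order 0.

0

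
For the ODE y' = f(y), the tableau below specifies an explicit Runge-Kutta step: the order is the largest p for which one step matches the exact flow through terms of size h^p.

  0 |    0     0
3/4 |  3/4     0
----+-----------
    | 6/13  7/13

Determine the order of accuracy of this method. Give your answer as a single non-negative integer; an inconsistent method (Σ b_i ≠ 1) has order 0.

1

b = (6/13, 7/13)
c = (0, 3/4)
Σ b_i: 6/13·1 + 7/13·1 = 1 ✓
b·c: 7/13·3/4 = 21/52 ≠ 1/2 ⇒ order 1.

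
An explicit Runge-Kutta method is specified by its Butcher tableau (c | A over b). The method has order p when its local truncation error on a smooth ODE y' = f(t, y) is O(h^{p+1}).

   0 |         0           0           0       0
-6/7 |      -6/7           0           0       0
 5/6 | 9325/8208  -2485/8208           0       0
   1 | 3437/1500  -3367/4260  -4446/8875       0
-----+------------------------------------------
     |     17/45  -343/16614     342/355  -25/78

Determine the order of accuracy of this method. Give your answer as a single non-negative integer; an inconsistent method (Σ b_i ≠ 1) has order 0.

4

b = (17/45, -343/16614, 342/355, -25/78)
c = (0, -6/7, 5/6, 1)
Ac = (0, 0, 355/1368, 13/50)
Σ b_i: 17/45·1 + (-343/16614)·1 + 342/355·1 + (-25/78)·1 = 1 ✓
b·c: (-343/16614)·(-6/7) + 342/355·5/6 + (-25/78)·1 = 1/2 ✓
b·c²: (-343/16614)·36/49 + 342/355·25/36 + (-25/78)·1 = 1/3 ✓
b·Ac: 342/355·355/1368 + (-25/78)·13/50 = 1/6 ✓
b·c³: (-343/16614)·(-216/343) + 342/355·125/216 + (-25/78)·1 = 1/4 ✓
b·(c∘Ac): 342/355·1775/8208 + (-25/78)·13/50 = 1/8 ✓
b·Ac²: 342/355·(-355/1596) + (-25/78)·(-13/14) = 1/12 ✓
b·A²c: (-25/78)·(-13/100) = 1/24 ✓; 4 stages ⇒ order 4.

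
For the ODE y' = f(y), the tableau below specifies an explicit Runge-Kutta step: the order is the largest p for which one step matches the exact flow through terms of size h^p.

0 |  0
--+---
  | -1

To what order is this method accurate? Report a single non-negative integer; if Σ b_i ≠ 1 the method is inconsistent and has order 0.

0

b = (-1)
c = (0)
Σ b_i: (-1)·1 = -1 ≠ 1 ⇒ order 0.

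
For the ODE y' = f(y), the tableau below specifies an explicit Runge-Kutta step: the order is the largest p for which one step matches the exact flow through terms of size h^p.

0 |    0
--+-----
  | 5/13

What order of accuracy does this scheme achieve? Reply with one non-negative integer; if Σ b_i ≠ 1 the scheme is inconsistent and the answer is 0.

b = (5/13)
c = (0)
Σ b_i: 5/13·1 = 5/13 ≠ 1 ⇒ order 0.

0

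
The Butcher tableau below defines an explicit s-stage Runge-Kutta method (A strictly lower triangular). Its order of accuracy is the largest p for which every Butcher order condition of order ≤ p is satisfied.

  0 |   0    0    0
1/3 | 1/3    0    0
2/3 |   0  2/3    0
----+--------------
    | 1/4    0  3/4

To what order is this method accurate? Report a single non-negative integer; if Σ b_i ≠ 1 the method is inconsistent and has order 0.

b = (1/4, 0, 3/4)
c = (0, 1/3, 2/3)
Ac = (0, 0, 2/9)
Σ b_i: 1/4·1 + 3/4·1 = 1 ✓
b·c: 3/4·2/3 = 1/2 ✓
b·c²: 3/4·4/9 = 1/3 ✓
b·Ac: 3/4·2/9 = 1/6 ✓; 3 stages ⇒ order 3.

3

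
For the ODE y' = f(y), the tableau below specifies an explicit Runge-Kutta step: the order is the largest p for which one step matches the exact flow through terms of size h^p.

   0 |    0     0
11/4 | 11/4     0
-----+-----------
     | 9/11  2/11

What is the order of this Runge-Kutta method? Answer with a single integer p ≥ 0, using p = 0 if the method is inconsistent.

2

b = (9/11, 2/11)
c = (0, 11/4)
Σ b_i: 9/11·1 + 2/11·1 = 1 ✓
b·c: 2/11·11/4 = 1/2 ✓; 2 stages ⇒ order 2.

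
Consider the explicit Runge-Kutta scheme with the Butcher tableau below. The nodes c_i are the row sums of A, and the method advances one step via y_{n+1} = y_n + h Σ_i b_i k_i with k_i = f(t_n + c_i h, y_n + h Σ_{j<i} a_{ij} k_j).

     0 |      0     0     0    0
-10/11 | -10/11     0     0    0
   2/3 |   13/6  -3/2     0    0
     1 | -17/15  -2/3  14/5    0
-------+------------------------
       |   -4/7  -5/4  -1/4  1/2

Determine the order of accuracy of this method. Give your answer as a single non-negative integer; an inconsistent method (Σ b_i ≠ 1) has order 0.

0

b = (-4/7, -5/4, -1/4, 1/2)
c = (0, -10/11, 2/3, 1)
Ac = (0, 0, 15/11, 136/55)
Σ b_i: (-4/7)·1 + (-5/4)·1 + (-1/4)·1 + 1/2·1 = -11/7 ≠ 1 ⇒ order 0.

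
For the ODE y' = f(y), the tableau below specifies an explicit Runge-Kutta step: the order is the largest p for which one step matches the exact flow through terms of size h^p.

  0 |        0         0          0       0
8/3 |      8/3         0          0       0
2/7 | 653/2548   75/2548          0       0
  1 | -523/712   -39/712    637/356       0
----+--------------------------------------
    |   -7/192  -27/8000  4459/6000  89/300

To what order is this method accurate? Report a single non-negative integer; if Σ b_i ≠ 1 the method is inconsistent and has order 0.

b = (-7/192, -27/8000, 4459/6000, 89/300)
c = (0, 8/3, 2/7, 1)
Ac = (0, 0, 50/637, 65/178)
Σ b_i: (-7/192)·1 + (-27/8000)·1 + 4459/6000·1 + 89/300·1 = 1 ✓
b·c: (-27/8000)·8/3 + 4459/6000·2/7 + 89/300·1 = 1/2 ✓
b·c²: (-27/8000)·64/9 + 4459/6000·4/49 + 89/300·1 = 1/3 ✓
b·Ac: 4459/6000·50/637 + 89/300·65/178 = 1/6 ✓
b·c³: (-27/8000)·512/27 + 4459/6000·8/343 + 89/300·1 = 1/4 ✓
b·(c∘Ac): 4459/6000·100/4459 + 89/300·65/178 = 1/8 ✓
b·Ac²: 4459/6000·400/1911 + 89/300·(-65/267) = 1/12 ✓
b·A²c: 89/300·25/178 = 1/24 ✓; 4 stages ⇒ order 4.

4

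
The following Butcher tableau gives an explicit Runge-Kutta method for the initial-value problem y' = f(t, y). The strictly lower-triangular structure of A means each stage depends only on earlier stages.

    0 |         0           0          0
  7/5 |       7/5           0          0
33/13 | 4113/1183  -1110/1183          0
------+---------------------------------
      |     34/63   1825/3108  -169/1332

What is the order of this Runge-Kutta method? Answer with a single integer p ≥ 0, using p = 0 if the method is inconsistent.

3

b = (34/63, 1825/3108, -169/1332)
c = (0, 7/5, 33/13)
Ac = (0, 0, -222/169)
Σ b_i: 34/63·1 + 1825/3108·1 + (-169/1332)·1 = 1 ✓
b·c: 1825/3108·7/5 + (-169/1332)·33/13 = 1/2 ✓
b·c²: 1825/3108·49/25 + (-169/1332)·1089/169 = 1/3 ✓
b·Ac: (-169/1332)·(-222/169) = 1/6 ✓; 3 stages ⇒ order 3.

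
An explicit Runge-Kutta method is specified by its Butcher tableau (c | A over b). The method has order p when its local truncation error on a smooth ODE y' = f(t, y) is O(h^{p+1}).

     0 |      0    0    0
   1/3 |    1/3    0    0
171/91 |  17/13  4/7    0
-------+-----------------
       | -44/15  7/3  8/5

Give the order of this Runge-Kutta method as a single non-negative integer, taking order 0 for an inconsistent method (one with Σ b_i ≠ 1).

1

b = (-44/15, 7/3, 8/5)
c = (0, 1/3, 171/91)
Ac = (0, 0, 4/21)
Σ b_i: (-44/15)·1 + 7/3·1 + 8/5·1 = 1 ✓
b·c: 7/3·1/3 + 8/5·171/91 = 15497/4095 ≠ 1/2 ⇒ order 1.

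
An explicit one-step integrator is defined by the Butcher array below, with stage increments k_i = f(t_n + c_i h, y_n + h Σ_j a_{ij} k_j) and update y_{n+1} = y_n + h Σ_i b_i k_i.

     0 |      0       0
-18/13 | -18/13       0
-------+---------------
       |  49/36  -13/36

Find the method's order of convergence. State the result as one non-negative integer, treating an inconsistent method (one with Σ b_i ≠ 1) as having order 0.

2

b = (49/36, -13/36)
c = (0, -18/13)
Σ b_i: 49/36·1 + (-13/36)·1 = 1 ✓
b·c: (-13/36)·(-18/13) = 1/2 ✓; 2 stages ⇒ order 2.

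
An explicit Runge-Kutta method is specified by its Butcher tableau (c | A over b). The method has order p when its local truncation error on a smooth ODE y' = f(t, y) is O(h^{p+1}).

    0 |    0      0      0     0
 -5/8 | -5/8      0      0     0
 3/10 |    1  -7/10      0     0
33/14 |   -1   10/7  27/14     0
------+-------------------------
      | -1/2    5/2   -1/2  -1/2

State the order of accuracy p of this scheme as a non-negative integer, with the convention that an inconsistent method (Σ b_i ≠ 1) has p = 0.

1

b = (-1/2, 5/2, -1/2, -1/2)
c = (0, -5/8, 3/10, 33/14)
Ac = (0, 0, 7/16, -11/35)
Σ b_i: (-1/2)·1 + 5/2·1 + (-1/2)·1 + (-1/2)·1 = 1 ✓
b·c: 5/2·(-5/8) + (-1/2)·3/10 + (-1/2)·33/14 = -1619/560 ≠ 1/2 ⇒ order 1.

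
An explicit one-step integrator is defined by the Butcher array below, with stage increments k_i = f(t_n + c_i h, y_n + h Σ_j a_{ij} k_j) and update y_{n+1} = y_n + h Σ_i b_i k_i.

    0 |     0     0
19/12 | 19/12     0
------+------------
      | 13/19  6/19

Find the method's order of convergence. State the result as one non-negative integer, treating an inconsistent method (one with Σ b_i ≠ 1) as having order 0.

b = (13/19, 6/19)
c = (0, 19/12)
Σ b_i: 13/19·1 + 6/19·1 = 1 ✓
b·c: 6/19·19/12 = 1/2 ✓; 2 stages ⇒ order 2.

2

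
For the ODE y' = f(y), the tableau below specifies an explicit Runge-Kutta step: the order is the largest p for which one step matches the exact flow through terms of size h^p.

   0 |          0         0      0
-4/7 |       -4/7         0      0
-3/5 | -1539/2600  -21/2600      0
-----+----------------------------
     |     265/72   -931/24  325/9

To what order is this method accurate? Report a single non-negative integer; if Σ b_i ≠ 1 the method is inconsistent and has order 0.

3

b = (265/72, -931/24, 325/9)
c = (0, -4/7, -3/5)
Ac = (0, 0, 3/650)
Σ b_i: 265/72·1 + (-931/24)·1 + 325/9·1 = 1 ✓
b·c: (-931/24)·(-4/7) + 325/9·(-3/5) = 1/2 ✓
b·c²: (-931/24)·16/49 + 325/9·9/25 = 1/3 ✓
b·Ac: 325/9·3/650 = 1/6 ✓; 3 stages ⇒ order 3.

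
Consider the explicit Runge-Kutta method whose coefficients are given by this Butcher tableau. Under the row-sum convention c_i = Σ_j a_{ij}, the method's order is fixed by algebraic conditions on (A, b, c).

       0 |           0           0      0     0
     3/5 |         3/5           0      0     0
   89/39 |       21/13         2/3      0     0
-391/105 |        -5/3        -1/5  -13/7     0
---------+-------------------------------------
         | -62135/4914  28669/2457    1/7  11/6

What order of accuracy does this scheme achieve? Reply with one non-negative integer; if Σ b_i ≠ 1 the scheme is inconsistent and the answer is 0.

b = (-62135/4914, 28669/2457, 1/7, 11/6)
c = (0, 3/5, 89/39, -391/105)
Ac = (0, 0, 2/5, -2288/525)
Σ b_i: (-62135/4914)·1 + 28669/2457·1 + 1/7·1 + 11/6·1 = 1 ✓
b·c: 28669/2457·3/5 + 1/7·89/39 + 11/6·(-391/105) = 1/2 ✓
b·c²: 28669/2457·9/25 + 1/7·7921/1521 + 11/6·152881/11025 = 339482651/11179350 ≠ 1/3 ⇒ order 2.
b·Ac: 1/7·2/5 + 11/6·(-2288/525) = -12494/1575 ≠ 1/6

2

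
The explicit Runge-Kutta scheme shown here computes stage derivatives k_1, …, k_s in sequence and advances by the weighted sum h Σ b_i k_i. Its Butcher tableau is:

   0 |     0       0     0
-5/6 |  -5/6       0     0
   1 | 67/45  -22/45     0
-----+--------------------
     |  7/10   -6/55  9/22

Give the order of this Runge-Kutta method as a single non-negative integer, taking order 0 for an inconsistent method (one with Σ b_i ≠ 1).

3

b = (7/10, -6/55, 9/22)
c = (0, -5/6, 1)
Ac = (0, 0, 11/27)
Σ b_i: 7/10·1 + (-6/55)·1 + 9/22·1 = 1 ✓
b·c: (-6/55)·(-5/6) + 9/22·1 = 1/2 ✓
b·c²: (-6/55)·25/36 + 9/22·1 = 1/3 ✓
b·Ac: 9/22·11/27 = 1/6 ✓; 3 stages ⇒ order 3.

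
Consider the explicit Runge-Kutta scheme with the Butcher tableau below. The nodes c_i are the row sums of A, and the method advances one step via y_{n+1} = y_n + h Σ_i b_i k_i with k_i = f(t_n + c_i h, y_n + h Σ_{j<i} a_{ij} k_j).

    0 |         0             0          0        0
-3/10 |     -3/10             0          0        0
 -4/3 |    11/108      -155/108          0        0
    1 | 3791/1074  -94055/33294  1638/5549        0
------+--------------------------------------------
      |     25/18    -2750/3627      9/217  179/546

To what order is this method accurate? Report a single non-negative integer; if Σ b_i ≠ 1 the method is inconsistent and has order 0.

b = (25/18, -2750/3627, 9/217, 179/546)
c = (0, -3/10, -4/3, 1)
Ac = (0, 0, 31/72, 325/716)
Σ b_i: 25/18·1 + (-2750/3627)·1 + 9/217·1 + 179/546·1 = 1 ✓
b·c: (-2750/3627)·(-3/10) + 9/217·(-4/3) + 179/546·1 = 1/2 ✓
b·c²: (-2750/3627)·9/100 + 9/217·16/9 + 179/546·1 = 1/3 ✓
b·Ac: 9/217·31/72 + 179/546·325/716 = 1/6 ✓
b·c³: (-2750/3627)·(-27/1000) + 9/217·(-64/27) + 179/546·1 = 1/4 ✓
b·(c∘Ac): 9/217·(-31/54) + 179/546·325/716 = 1/8 ✓
b·Ac²: 9/217·(-31/240) + 179/546·1937/7160 = 1/12 ✓
b·A²c: 179/546·91/716 = 1/24 ✓; 4 stages ⇒ order 4.

4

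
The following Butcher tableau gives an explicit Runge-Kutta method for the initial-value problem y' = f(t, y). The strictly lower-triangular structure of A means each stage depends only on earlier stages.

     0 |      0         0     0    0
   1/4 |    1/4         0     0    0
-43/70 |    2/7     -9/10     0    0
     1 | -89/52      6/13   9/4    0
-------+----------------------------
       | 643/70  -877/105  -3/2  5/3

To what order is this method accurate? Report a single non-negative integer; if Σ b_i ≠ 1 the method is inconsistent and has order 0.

b = (643/70, -877/105, -3/2, 5/3)
c = (0, 1/4, -43/70, 1)
Ac = (0, 0, -9/40, -4611/3640)
Σ b_i: 643/70·1 + (-877/105)·1 + (-3/2)·1 + 5/3·1 = 1 ✓
b·c: (-877/105)·1/4 + (-3/2)·(-43/70) + 5/3·1 = 1/2 ✓
b·c²: (-877/105)·1/16 + (-3/2)·1849/4900 + 5/3·1 = 11341/19600 ≠ 1/3 ⇒ order 2.
b·Ac: (-3/2)·(-9/40) + 5/3·(-4611/3640) = -12913/7280 ≠ 1/6

2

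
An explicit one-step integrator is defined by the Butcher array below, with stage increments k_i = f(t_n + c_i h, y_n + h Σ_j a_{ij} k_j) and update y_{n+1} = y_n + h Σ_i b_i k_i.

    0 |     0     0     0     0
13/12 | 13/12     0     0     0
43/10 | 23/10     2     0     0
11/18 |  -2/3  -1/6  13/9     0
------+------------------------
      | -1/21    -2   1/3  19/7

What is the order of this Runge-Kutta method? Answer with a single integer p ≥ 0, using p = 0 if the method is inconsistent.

b = (-1/21, -2, 1/3, 19/7)
c = (0, 13/12, 43/10, 11/18)
Ac = (0, 0, 13/6, 2171/360)
Σ b_i: (-1/21)·1 + (-2)·1 + 1/3·1 + 19/7·1 = 1 ✓
b·c: (-2)·13/12 + 1/3·43/10 + 19/7·11/18 = 583/630 ≠ 1/2 ⇒ order 1.

1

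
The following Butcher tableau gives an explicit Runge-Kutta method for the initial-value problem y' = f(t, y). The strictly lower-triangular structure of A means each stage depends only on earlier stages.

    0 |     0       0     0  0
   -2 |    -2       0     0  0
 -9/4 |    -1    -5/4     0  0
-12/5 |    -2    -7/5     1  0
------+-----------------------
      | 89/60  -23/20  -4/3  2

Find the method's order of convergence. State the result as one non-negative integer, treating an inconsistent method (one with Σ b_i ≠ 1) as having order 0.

2

b = (89/60, -23/20, -4/3, 2)
c = (0, -2, -9/4, -12/5)
Ac = (0, 0, 5/2, 11/20)
Σ b_i: 89/60·1 + (-23/20)·1 + (-4/3)·1 + 2·1 = 1 ✓
b·c: (-23/20)·(-2) + (-4/3)·(-9/4) + 2·(-12/5) = 1/2 ✓
b·c²: (-23/20)·4 + (-4/3)·81/16 + 2·144/25 = 17/100 ≠ 1/3 ⇒ order 2.
b·Ac: (-4/3)·5/2 + 2·11/20 = -67/30 ≠ 1/6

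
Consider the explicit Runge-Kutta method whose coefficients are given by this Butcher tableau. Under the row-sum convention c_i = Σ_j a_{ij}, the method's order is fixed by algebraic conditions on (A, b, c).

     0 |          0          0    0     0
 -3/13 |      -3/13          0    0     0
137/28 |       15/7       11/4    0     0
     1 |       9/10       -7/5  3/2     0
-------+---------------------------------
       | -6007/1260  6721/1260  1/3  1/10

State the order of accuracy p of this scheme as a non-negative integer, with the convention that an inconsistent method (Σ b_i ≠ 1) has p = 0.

2

b = (-6007/1260, 6721/1260, 1/3, 1/10)
c = (0, -3/13, 137/28, 1)
Ac = (0, 0, -33/52, 27891/3640)
Σ b_i: (-6007/1260)·1 + 6721/1260·1 + 1/3·1 + 1/10·1 = 1 ✓
b·c: 6721/1260·(-3/13) + 1/3·137/28 + 1/10·1 = 1/2 ✓
b·c²: 6721/1260·9/169 + 1/3·18769/784 + 1/10·1 = 1278701/152880 ≠ 1/3 ⇒ order 2.
b·Ac: 1/3·(-33/52) + 1/10·27891/3640 = 20191/36400 ≠ 1/6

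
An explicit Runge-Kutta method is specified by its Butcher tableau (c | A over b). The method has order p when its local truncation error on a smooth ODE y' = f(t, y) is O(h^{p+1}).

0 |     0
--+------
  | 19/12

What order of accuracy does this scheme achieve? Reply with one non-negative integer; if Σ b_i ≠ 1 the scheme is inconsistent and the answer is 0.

0

b = (19/12)
c = (0)
Σ b_i: 19/12·1 = 19/12 ≠ 1 ⇒ order 0.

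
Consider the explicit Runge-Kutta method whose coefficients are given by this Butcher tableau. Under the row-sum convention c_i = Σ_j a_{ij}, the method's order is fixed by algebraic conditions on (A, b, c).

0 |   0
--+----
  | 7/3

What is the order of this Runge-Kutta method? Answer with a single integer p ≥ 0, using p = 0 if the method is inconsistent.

b = (7/3)
c = (0)
Σ b_i: 7/3·1 = 7/3 ≠ 1 ⇒ order 0.

0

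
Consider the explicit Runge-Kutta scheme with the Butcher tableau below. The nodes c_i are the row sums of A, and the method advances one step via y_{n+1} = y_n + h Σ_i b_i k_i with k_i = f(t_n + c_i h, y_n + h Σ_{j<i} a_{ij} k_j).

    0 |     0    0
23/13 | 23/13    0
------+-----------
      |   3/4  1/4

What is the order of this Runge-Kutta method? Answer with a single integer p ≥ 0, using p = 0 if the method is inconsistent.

b = (3/4, 1/4)
c = (0, 23/13)
Σ b_i: 3/4·1 + 1/4·1 = 1 ✓
b·c: 1/4·23/13 = 23/52 ≠ 1/2 ⇒ order 1.

1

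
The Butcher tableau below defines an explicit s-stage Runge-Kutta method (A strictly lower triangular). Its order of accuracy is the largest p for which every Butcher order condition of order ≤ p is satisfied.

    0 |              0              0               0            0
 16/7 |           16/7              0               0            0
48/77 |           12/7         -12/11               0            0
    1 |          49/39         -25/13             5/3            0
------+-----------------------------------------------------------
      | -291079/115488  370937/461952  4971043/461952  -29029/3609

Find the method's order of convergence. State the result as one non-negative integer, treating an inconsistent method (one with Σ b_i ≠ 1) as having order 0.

3

b = (-291079/115488, 370937/461952, 4971043/461952, -29029/3609)
c = (0, 16/7, 48/77, 1)
Ac = (0, 0, -192/77, -480/143)
Σ b_i: (-291079/115488)·1 + 370937/461952·1 + 4971043/461952·1 + (-29029/3609)·1 = 1 ✓
b·c: 370937/461952·16/7 + 4971043/461952·48/77 + (-29029/3609)·1 = 1/2 ✓
b·c²: 370937/461952·256/49 + 4971043/461952·2304/5929 + (-29029/3609)·1 = 1/3 ✓
b·Ac: 4971043/461952·(-192/77) + (-29029/3609)·(-480/143) = 1/6 ✓
b·c³: 370937/461952·4096/343 + 4971043/461952·110592/456533 + (-29029/3609)·1 = 2692339/648417 ≠ 1/4 ⇒ order 3.
b·(c∘Ac): 4971043/461952·(-9216/5929) + (-29029/3609)·(-480/143) = 86504/8421 ≠ 1/8
b·Ac²: 4971043/461952·(-3072/539) + (-29029/3609)·(-724480/77077) = 3966344/277893 ≠ 1/12
b·A²c: (-29029/3609)·(-320/77) = 120640/3609 ≠ 1/24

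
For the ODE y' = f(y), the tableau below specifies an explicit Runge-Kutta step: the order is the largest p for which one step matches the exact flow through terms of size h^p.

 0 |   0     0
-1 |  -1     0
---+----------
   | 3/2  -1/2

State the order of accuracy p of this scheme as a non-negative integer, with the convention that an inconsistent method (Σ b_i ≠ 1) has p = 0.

b = (3/2, -1/2)
c = (0, -1)
Σ b_i: 3/2·1 + (-1/2)·1 = 1 ✓
b·c: (-1/2)·(-1) = 1/2 ✓; 2 stages ⇒ order 2.

2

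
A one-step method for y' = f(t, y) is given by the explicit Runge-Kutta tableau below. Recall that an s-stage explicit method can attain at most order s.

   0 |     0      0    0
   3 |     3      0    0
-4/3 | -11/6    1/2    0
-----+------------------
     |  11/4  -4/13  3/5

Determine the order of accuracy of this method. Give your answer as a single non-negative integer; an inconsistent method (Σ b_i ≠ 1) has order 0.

b = (11/4, -4/13, 3/5)
c = (0, 3, -4/3)
Ac = (0, 0, 3/2)
Σ b_i: 11/4·1 + (-4/13)·1 + 3/5·1 = 791/260 ≠ 1 ⇒ order 0.

0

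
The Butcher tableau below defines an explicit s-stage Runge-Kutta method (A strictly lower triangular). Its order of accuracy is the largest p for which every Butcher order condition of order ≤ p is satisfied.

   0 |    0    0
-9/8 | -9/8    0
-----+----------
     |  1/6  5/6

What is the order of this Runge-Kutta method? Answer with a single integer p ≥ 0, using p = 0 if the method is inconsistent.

1

b = (1/6, 5/6)
c = (0, -9/8)
Σ b_i: 1/6·1 + 5/6·1 = 1 ✓
b·c: 5/6·(-9/8) = -15/16 ≠ 1/2 ⇒ order 1.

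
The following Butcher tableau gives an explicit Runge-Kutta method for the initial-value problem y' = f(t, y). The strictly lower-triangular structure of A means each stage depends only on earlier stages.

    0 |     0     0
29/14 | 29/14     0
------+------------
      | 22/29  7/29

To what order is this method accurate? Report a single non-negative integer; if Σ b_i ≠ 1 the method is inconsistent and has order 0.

2

b = (22/29, 7/29)
c = (0, 29/14)
Σ b_i: 22/29·1 + 7/29·1 = 1 ✓
b·c: 7/29·29/14 = 1/2 ✓; 2 stages ⇒ order 2.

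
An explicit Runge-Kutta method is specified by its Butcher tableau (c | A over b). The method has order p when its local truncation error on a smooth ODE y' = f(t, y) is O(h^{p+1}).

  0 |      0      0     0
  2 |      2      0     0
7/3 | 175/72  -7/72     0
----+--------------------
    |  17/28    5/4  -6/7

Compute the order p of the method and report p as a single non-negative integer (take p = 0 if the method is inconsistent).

3

b = (17/28, 5/4, -6/7)
c = (0, 2, 7/3)
Ac = (0, 0, -7/36)
Σ b_i: 17/28·1 + 5/4·1 + (-6/7)·1 = 1 ✓
b·c: 5/4·2 + (-6/7)·7/3 = 1/2 ✓
b·c²: 5/4·4 + (-6/7)·49/9 = 1/3 ✓
b·Ac: (-6/7)·(-7/36) = 1/6 ✓; 3 stages ⇒ order 3.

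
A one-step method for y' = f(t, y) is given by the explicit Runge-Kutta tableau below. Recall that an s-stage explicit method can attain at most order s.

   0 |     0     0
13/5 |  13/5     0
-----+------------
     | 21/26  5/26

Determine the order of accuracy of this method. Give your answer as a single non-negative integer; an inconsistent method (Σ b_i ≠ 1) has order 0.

b = (21/26, 5/26)
c = (0, 13/5)
Σ b_i: 21/26·1 + 5/26·1 = 1 ✓
b·c: 5/26·13/5 = 1/2 ✓; 2 stages ⇒ order 2.

2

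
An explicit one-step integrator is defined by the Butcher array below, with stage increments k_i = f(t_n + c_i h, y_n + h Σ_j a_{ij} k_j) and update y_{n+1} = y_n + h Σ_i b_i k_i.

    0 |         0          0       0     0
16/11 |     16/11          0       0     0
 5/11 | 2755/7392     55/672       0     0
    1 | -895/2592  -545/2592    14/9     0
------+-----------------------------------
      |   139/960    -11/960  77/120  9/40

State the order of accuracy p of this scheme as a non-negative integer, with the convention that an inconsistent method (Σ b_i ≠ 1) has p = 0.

4

b = (139/960, -11/960, 77/120, 9/40)
c = (0, 16/11, 5/11, 1)
Ac = (0, 0, 5/42, 65/162)
Σ b_i: 139/960·1 + (-11/960)·1 + 77/120·1 + 9/40·1 = 1 ✓
b·c: (-11/960)·16/11 + 77/120·5/11 + 9/40·1 = 1/2 ✓
b·c²: (-11/960)·256/121 + 77/120·25/121 + 9/40·1 = 1/3 ✓
b·Ac: 77/120·5/42 + 9/40·65/162 = 1/6 ✓
b·c³: (-11/960)·4096/1331 + 77/120·125/1331 + 9/40·1 = 1/4 ✓
b·(c∘Ac): 77/120·25/462 + 9/40·65/162 = 1/8 ✓
b·Ac²: 77/120·40/231 + 9/40·(-10/81) = 1/12 ✓
b·A²c: 9/40·5/27 = 1/24 ✓; 4 stages ⇒ order 4.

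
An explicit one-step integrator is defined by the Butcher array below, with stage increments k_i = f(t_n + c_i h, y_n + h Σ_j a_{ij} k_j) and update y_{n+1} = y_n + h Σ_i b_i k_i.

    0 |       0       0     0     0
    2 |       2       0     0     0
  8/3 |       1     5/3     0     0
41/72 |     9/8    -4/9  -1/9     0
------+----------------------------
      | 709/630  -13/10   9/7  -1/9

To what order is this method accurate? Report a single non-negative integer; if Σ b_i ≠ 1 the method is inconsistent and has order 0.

1

b = (709/630, -13/10, 9/7, -1/9)
c = (0, 2, 8/3, 41/72)
Ac = (0, 0, 10/3, -32/27)
Σ b_i: 709/630·1 + (-13/10)·1 + 9/7·1 + (-1/9)·1 = 1 ✓
b·c: (-13/10)·2 + 9/7·8/3 + (-1/9)·41/72 = 17357/22680 ≠ 1/2 ⇒ order 1.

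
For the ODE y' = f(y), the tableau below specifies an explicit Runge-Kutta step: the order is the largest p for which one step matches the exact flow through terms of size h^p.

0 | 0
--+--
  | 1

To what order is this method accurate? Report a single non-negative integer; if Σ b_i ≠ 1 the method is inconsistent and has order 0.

1

b = (1)
c = (0)
Σ b_i: 1·1 = 1 ✓; 1 stage ⇒ order 1.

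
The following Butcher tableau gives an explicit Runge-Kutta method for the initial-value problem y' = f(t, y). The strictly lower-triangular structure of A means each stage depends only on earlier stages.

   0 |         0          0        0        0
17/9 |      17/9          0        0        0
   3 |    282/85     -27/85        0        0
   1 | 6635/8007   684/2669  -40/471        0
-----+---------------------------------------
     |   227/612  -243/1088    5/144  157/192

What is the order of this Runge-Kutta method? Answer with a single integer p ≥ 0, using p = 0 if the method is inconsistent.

4

b = (227/612, -243/1088, 5/144, 157/192)
c = (0, 17/9, 3, 1)
Ac = (0, 0, -3/5, 36/157)
Σ b_i: 227/612·1 + (-243/1088)·1 + 5/144·1 + 157/192·1 = 1 ✓
b·c: (-243/1088)·17/9 + 5/144·3 + 157/192·1 = 1/2 ✓
b·c²: (-243/1088)·289/81 + 5/144·9 + 157/192·1 = 1/3 ✓
b·Ac: 5/144·(-3/5) + 157/192·36/157 = 1/6 ✓
b·c³: (-243/1088)·4913/729 + 5/144·27 + 157/192·1 = 1/4 ✓
b·(c∘Ac): 5/144·(-9/5) + 157/192·36/157 = 1/8 ✓
b·Ac²: 5/144·(-17/15) + 157/192·212/1413 = 1/12 ✓
b·A²c: 157/192·8/157 = 1/24 ✓; 4 stages ⇒ order 4.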